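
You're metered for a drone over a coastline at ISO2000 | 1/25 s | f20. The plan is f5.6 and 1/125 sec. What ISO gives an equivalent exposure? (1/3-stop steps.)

Aperture: f/20 → f/18 → f/16 → f/14 → f/13 → f/11 → f/10 → f/9 → f/8 → f/7.1 → f/6.3 → f/5.6 — 3 2/3 stops wider (brighter).
Shutter speed: 1/25 → 1/30 → 1/40 → 1/50 → 1/60 → 1/80 → 1/100 → 1/125 — 2 1/3 stops shorter (darker).
Net change so far: 1 1/3 stops brighter. Offset with the ISO: 2000 → 1600 → 1250 → 1000 → 800.

ISO 800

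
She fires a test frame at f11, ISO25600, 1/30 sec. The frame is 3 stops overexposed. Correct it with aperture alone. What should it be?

Overexposed by 3 stops → need 3 stops darker.
Aperture: f/11 → f/16 → f/22 → f/32.

f/32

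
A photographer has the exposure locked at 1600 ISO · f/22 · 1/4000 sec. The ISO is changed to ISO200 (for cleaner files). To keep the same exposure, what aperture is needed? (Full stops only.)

f/8

ISO: 1600 → 800 → 400 → 200 — 3 stops lower (darker).
Need 3 stops brighter from the aperture: f/22 → f/16 → f/11 → f/8.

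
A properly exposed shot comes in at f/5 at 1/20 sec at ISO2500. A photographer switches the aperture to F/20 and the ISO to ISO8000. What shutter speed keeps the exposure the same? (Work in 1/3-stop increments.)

1/4s

Aperture: f/5 → f/5.6 → f/6.3 → f/7.1 → f/8 → f/9 → f/10 → f/11 → f/13 → f/14 → f/16 → f/18 → f/20 — 4 stops smaller aperture (darker).
ISO: 2500 → 3200 → 4000 → 5000 → 6400 → 8000 — 1 2/3 stops raised (brighter).
Net change so far: 2 1/3 stops darker. Offset with the shutter speed: 1/20 → 1/15 → 1/13 → 1/10 → 1/8 → 1/6 → 1/5 → 1/4.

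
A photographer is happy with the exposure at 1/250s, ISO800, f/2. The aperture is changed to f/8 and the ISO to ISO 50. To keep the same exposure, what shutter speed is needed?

1 s

Aperture: f/2 → f/2.8 → f/4 → f/5.6 → f/8 — 4 stops stopped down (darker).
ISO: 800 → 400 → 200 → 100 → 50 — 4 stops lower (darker).
Net change so far: 8 stops darker. Offset with the shutter speed: 1/250 → 1/125 → 1/60 → 1/30 → 1/15 → 1/8 → 1/4 → 1/2 → 1.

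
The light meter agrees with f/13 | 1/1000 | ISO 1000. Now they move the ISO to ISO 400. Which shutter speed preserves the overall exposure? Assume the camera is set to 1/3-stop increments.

ISO: 1000 → 800 → 640 → 500 → 400 — 1 1/3 stops lower (darker).
Need 1 1/3 stops brighter from the shutter speed: 1/1000 → 1/800 → 1/640 → 1/500 → 1/400.

1/400s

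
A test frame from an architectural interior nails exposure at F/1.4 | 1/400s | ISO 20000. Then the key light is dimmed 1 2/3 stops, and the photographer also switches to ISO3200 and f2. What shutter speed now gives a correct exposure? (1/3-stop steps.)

Scene light: 1 2/3 stops darker.
ISO: 20000 → 16000 → 12800 → 10000 → 8000 → 6400 → 5000 → 4000 → 3200 — 2 2/3 stops lower (darker).
Aperture: f/1.4 → f/1.6 → f/1.8 → f/2 — 1 stop stopped down (darker).
Net so far: 5 1/3 stops darker. Shutter speed: 1/400 → 1/320 → 1/250 → 1/200 → 1/160 → 1/125 → 1/100 → 1/80 → 1/60 → 1/50 → 1/40 → 1/30 → 1/25 → 1/20 → 1/15 → 1/13 → 1/10.

1/10s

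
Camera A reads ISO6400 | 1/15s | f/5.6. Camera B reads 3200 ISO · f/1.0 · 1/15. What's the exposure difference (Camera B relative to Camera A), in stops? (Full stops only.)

4 stops brighter

Aperture: f/5.6 → f/4 → f/2.8 → f/2 → f/1.4 → f/1.0 — 5 stops opened up (brighter).
Shutter speed: unchanged.
ISO: 6400 → 3200 — 1 stop dropped (darker).
Net: +5 −1 = +4 stops.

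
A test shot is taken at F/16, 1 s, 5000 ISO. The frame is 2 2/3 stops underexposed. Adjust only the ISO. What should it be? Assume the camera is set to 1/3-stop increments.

ISO 32000

Underexposed by 2 2/3 stops → need 2 2/3 stops brighter.
ISO: 5000 → 6400 → 8000 → 10000 → 12800 → 16000 → 20000 → 25600 → 32000.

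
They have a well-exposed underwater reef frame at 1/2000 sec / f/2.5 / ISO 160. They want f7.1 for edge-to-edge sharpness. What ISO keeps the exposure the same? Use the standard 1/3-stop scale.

ISO 1250

Aperture: f/2.5 → f/2.8 → f/3.2 → f/3.5 → f/4 → f/4.5 → f/5 → f/5.6 → f/6.3 → f/7.1 — 3 stops narrower (darker).
Need 3 stops brighter from the ISO: 160 → 200 → 250 → 320 → 400 → 500 → 640 → 800 → 1000 → 1250.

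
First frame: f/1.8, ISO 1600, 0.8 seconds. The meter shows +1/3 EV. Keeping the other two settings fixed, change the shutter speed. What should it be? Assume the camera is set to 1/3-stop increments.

Overexposed by 1/3 stop → need 1/3 stop darker.
Shutter speed: 0.8 → 0.6.

0.6 s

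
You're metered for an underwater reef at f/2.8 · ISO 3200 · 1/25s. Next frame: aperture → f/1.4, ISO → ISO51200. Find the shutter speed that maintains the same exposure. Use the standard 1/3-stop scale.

Aperture: f/2.8 → f/2.5 → f/2.2 → f/2 → f/1.8 → f/1.6 → f/1.4 — 2 stops larger aperture (brighter).
ISO: 3200 → 4000 → 5000 → 6400 → 8000 → 10000 → 12800 → 16000 → 20000 → 25600 → 32000 → 40000 → 51200 — 4 stops higher (brighter).
Net change so far: 6 stops brighter. Offset with the shutter speed: 1/25 → 1/30 → 1/40 → 1/50 → 1/60 → 1/80 → 1/100 → 1/125 → 1/160 → 1/200 → 1/250 → 1/320 → 1/400 → 1/500 → 1/640 → 1/800 → 1/1000 → 1/1250 → 1/1600.

1/1600s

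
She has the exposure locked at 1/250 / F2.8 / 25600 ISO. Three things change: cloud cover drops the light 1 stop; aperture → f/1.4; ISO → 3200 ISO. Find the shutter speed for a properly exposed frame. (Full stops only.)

1/60s

Scene light: 1 stop darker.
Aperture: f/2.8 → f/2 → f/1.4 — 2 stops opened up (brighter).
ISO: 25600 → 12800 → 6400 → 3200 — 3 stops dropped (darker).
Net so far: 2 stops darker. Shutter speed: 1/250 → 1/125 → 1/60.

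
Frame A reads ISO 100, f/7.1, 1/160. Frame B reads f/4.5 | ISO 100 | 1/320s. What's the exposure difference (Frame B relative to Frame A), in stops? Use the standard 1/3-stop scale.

1/3 stop brighter

Aperture: f/7.1 → f/6.3 → f/5.6 → f/5 → f/4.5 — 1 1/3 stops opened up (brighter).
Shutter speed: 1/160 → 1/200 → 1/250 → 1/320 — 1 stop faster (darker).
ISO: unchanged.
Net: +1 1/3 −1 = +1/3 stops.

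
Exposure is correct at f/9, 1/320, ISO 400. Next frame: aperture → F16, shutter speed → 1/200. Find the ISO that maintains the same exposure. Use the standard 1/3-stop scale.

Aperture: f/9 → f/10 → f/11 → f/13 → f/14 → f/16 — 1 2/3 stops smaller aperture (darker).
Shutter speed: 1/320 → 1/250 → 1/200 — 2/3 stop slower (brighter).
Net change so far: 1 stop darker. Offset with the ISO: 400 → 500 → 640 → 800.

ISO 800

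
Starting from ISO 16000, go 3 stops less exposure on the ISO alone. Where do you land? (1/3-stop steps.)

ISO 2000

ISO: 16000 → 12800 → 10000 → 8000 → 6400 → 5000 → 4000 → 3200 → 2500 → 2000 — 3 stops dropped (darker).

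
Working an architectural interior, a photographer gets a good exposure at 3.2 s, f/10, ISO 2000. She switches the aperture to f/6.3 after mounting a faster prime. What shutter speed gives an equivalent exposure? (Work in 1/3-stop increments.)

1.3 s

Aperture: f/10 → f/9 → f/8 → f/7.1 → f/6.3 — 1 1/3 stops opened up (brighter).
Need 1 1/3 stops darker from the shutter speed: 3.2 → 2.5 → 2 → 1.6 → 1.3.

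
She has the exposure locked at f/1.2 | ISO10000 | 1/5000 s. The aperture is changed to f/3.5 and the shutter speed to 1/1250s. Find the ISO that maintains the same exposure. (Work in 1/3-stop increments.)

Aperture: f/1.2 → f/1.4 → f/1.6 → f/1.8 → f/2 → f/2.2 → f/2.5 → f/2.8 → f/3.2 → f/3.5 — 3 stops smaller aperture (darker).
Shutter speed: 1/5000 → 1/4000 → 1/3200 → 1/2500 → 1/2000 → 1/1600 → 1/1250 — 2 stops slower (brighter).
Net change so far: 1 stop darker. Offset with the ISO: 10000 → 12800 → 16000 → 20000.

ISO 20000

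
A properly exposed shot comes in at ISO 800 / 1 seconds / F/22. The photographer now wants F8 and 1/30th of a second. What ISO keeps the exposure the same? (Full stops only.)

Aperture: f/22 → f/16 → f/11 → f/8 — 3 stops larger aperture (brighter).
Shutter speed: 1 → 1/2 → 1/4 → 1/8 → 1/15 → 1/30 — 5 stops shorter (darker).
Net change so far: 2 stops darker. Offset with the ISO: 800 → 1600 → 3200.

ISO 3200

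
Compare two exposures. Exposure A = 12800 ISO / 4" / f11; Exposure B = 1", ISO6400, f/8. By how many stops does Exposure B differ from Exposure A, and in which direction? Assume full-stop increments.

2 stops darker

Aperture: f/11 → f/8 — 1 stop opened up (brighter).
Shutter speed: 4 → 2 → 1 — 2 stops faster (darker).
ISO: 12800 → 6400 — 1 stop lower (darker).
Net: +1 −2 −1 = −2 stops.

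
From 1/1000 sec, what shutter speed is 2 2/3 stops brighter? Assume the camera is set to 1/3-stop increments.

Shutter speed: 1/1000 → 1/800 → 1/640 → 1/500 → 1/400 → 1/320 → 1/250 → 1/200 → 1/160 — 2 2/3 stops longer (brighter).

1/160s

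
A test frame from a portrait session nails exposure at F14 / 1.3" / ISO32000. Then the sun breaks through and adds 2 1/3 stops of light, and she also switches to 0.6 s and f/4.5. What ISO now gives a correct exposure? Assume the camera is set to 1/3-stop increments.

ISO 1250

Scene light: 2 1/3 stops brighter.
Shutter speed: 1.3 → 1 → 0.8 → 0.6 — 1 stop faster (darker).
Aperture: f/14 → f/13 → f/11 → f/10 → f/9 → f/8 → f/7.1 → f/6.3 → f/5.6 → f/5 → f/4.5 — 3 1/3 stops wider (brighter).
Net so far: 4 2/3 stops brighter. ISO: 32000 → 25600 → 20000 → 16000 → 12800 → 10000 → 8000 → 6400 → 5000 → 4000 → 3200 → 2500 → 2000 → 1600 → 1250.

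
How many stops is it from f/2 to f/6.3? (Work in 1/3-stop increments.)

3 1/3 stops

f/2 → f/2.2 → f/2.5 → f/2.8 → f/3.2 → f/3.5 → f/4 → f/4.5 → f/5 → f/5.6 → f/6.3 — count the steps: 10 third-stops = 3 1/3 stops.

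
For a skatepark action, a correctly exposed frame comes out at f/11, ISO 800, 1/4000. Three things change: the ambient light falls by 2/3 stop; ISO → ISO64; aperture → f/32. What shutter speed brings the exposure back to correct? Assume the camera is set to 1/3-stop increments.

1/25s

Scene light: 2/3 stop darker.
ISO: 800 → 640 → 500 → 400 → 320 → 250 → 200 → 160 → 125 → 100 → 80 → 64 — 3 2/3 stops lower (darker).
Aperture: f/11 → f/13 → f/14 → f/16 → f/18 → f/20 → f/22 → f/25 → f/29 → f/32 — 3 stops smaller aperture (darker).
Net so far: 7 1/3 stops darker. Shutter speed: 1/4000 → 1/3200 → 1/2500 → 1/2000 → 1/1600 → 1/1250 → 1/1000 → 1/800 → 1/640 → 1/500 → 1/400 → 1/320 → 1/250 → 1/200 → 1/160 → 1/125 → 1/100 → 1/80 → 1/60 → 1/50 → 1/40 → 1/30 → 1/25.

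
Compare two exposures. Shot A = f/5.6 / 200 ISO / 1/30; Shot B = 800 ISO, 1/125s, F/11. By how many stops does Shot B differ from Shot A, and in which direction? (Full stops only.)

Aperture: f/5.6 → f/8 → f/11 — 2 stops stopped down (darker).
Shutter speed: 1/30 → 1/60 → 1/125 — 2 stops faster (darker).
ISO: 200 → 400 → 800 — 2 stops higher (brighter).
Net: −2 −2 +2 = −2 stops.

2 stops darker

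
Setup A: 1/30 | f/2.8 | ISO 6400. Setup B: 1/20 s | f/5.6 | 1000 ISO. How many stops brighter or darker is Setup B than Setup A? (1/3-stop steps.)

Aperture: f/2.8 → f/3.2 → f/3.5 → f/4 → f/4.5 → f/5 → f/5.6 — 2 stops stopped down (darker).
Shutter speed: 1/30 → 1/25 → 1/20 — 2/3 stop longer (brighter).
ISO: 6400 → 5000 → 4000 → 3200 → 2500 → 2000 → 1600 → 1250 → 1000 — 2 2/3 stops dropped (darker).
Net: −2 +2/3 −2 2/3 = −4 stops.

4 stops darker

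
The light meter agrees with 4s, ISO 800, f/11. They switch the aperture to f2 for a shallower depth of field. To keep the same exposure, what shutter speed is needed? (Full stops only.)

Aperture: f/11 → f/8 → f/5.6 → f/4 → f/2.8 → f/2 — 5 stops opened up (brighter).
Need 5 stops darker from the shutter speed: 4 → 2 → 1 → 1/2 → 1/4 → 1/8.

1/8s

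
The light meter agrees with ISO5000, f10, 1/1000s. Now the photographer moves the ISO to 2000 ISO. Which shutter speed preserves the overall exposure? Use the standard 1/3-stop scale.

1/400s

ISO: 5000 → 4000 → 3200 → 2500 → 2000 — 1 1/3 stops dropped (darker).
Need 1 1/3 stops brighter from the shutter speed: 1/1000 → 1/800 → 1/640 → 1/500 → 1/400.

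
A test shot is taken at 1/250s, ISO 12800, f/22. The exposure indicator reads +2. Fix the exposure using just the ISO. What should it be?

ISO 3200

Overexposed by 2 stops → need 2 stops darker.
ISO: 12800 → 6400 → 3200.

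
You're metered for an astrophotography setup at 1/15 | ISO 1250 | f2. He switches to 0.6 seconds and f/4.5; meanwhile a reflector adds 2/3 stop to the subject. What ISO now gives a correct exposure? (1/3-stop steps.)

Scene light: 2/3 stop brighter.
Shutter speed: 1/15 → 1/13 → 1/10 → 1/8 → 1/6 → 1/5 → 1/4 → 0.3 → 0.4 → 0.5 → 0.6 — 3 1/3 stops longer (brighter).
Aperture: f/2 → f/2.2 → f/2.5 → f/2.8 → f/3.2 → f/3.5 → f/4 → f/4.5 — 2 1/3 stops smaller aperture (darker).
Net so far: 1 2/3 stops brighter. ISO: 1250 → 1000 → 800 → 640 → 500 → 400.

ISO 400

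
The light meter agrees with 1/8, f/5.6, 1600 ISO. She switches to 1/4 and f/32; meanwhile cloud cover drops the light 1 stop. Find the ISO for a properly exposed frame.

ISO 51200

Scene light: 1 stop darker.
Shutter speed: 1/8 → 1/4 — 1 stop slower (brighter).
Aperture: f/5.6 → f/8 → f/11 → f/16 → f/22 → f/32 — 5 stops smaller aperture (darker).
Net so far: 5 stops darker. ISO: 1600 → 3200 → 6400 → 12800 → 25600 → 51200.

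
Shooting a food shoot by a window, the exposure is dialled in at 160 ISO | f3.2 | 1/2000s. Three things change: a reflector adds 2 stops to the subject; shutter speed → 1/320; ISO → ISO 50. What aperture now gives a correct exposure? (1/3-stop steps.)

Scene light: 2 stops brighter.
Shutter speed: 1/2000 → 1/1600 → 1/1250 → 1/1000 → 1/800 → 1/640 → 1/500 → 1/400 → 1/320 — 2 2/3 stops slower (brighter).
ISO: 160 → 125 → 100 → 80 → 64 → 50 — 1 2/3 stops dropped (darker).
Net so far: 3 stops brighter. Aperture: f/3.2 → f/3.5 → f/4 → f/4.5 → f/5 → f/5.6 → f/6.3 → f/7.1 → f/8 → f/9.

f/9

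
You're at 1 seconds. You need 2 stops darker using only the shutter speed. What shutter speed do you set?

1/4s

Shutter speed: 1 → 1/2 → 1/4 — 2 stops faster (darker).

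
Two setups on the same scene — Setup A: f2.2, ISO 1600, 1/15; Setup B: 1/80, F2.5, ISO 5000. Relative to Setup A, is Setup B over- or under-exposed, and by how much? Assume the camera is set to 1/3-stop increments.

1 stop darker

Aperture: f/2.2 → f/2.5 — 1/3 stop narrower (darker).
Shutter speed: 1/15 → 1/20 → 1/25 → 1/30 → 1/40 → 1/50 → 1/60 → 1/80 — 2 1/3 stops shorter (darker).
ISO: 1600 → 2000 → 2500 → 3200 → 4000 → 5000 — 1 2/3 stops raised (brighter).
Net: −1/3 −2 1/3 +1 2/3 = −1 stop.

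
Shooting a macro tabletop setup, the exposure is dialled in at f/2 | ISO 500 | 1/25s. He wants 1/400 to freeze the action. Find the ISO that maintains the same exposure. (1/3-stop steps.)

ISO 8000

Shutter speed: 1/25 → 1/30 → 1/40 → 1/50 → 1/60 → 1/80 → 1/100 → 1/125 → 1/160 → 1/200 → 1/250 → 1/320 → 1/400 — 4 stops shorter (darker).
Need 4 stops brighter from the ISO: 500 → 640 → 800 → 1000 → 1250 → 1600 → 2000 → 2500 → 3200 → 4000 → 5000 → 6400 → 8000.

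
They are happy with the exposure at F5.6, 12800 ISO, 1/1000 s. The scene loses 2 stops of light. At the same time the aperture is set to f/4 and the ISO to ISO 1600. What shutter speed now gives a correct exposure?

1/60s

Scene light: 2 stops darker.
Aperture: f/5.6 → f/4 — 1 stop larger aperture (brighter).
ISO: 12800 → 6400 → 3200 → 1600 — 3 stops dropped (darker).
Net so far: 4 stops darker. Shutter speed: 1/1000 → 1/500 → 1/250 → 1/125 → 1/60.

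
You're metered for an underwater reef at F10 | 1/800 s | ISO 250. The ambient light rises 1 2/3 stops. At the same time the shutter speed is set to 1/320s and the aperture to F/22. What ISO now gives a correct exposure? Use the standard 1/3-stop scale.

ISO 160

Scene light: 1 2/3 stops brighter.
Shutter speed: 1/800 → 1/640 → 1/500 → 1/400 → 1/320 — 1 1/3 stops slower (brighter).
Aperture: f/10 → f/11 → f/13 → f/14 → f/16 → f/18 → f/20 → f/22 — 2 1/3 stops stopped down (darker).
Net so far: 2/3 stop brighter. ISO: 250 → 200 → 160.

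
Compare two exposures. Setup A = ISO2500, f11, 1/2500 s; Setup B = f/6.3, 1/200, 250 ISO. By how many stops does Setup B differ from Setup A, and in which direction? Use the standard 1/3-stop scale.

2 stops brighter

Aperture: f/11 → f/10 → f/9 → f/8 → f/7.1 → f/6.3 — 1 2/3 stops wider (brighter).
Shutter speed: 1/2500 → 1/2000 → 1/1600 → 1/1250 → 1/1000 → 1/800 → 1/640 → 1/500 → 1/400 → 1/320 → 1/250 → 1/200 — 3 2/3 stops longer (brighter).
ISO: 2500 → 2000 → 1600 → 1250 → 1000 → 800 → 640 → 500 → 400 → 320 → 250 — 3 1/3 stops lower (darker).
Net: +1 2/3 +3 2/3 −3 1/3 = +2 stops.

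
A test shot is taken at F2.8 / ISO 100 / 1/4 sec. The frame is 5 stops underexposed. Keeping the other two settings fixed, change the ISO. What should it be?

Underexposed by 5 stops → need 5 stops brighter.
ISO: 100 → 200 → 400 → 800 → 1600 → 3200.

ISO 3200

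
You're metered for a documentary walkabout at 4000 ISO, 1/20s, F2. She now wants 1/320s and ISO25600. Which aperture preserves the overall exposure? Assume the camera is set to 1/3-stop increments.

f/1.2

Shutter speed: 1/20 → 1/25 → 1/30 → 1/40 → 1/50 → 1/60 → 1/80 → 1/100 → 1/125 → 1/160 → 1/200 → 1/250 → 1/320 — 4 stops shorter (darker).
ISO: 4000 → 5000 → 6400 → 8000 → 10000 → 12800 → 16000 → 20000 → 25600 — 2 2/3 stops raised (brighter).
Net change so far: 1 1/3 stops darker. Offset with the aperture: f/2 → f/1.8 → f/1.6 → f/1.4 → f/1.2.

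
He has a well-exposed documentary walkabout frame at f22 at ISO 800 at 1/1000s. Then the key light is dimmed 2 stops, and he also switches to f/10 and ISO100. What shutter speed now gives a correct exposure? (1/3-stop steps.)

1/160s

Scene light: 2 stops darker.
Aperture: f/22 → f/20 → f/18 → f/16 → f/14 → f/13 → f/11 → f/10 — 2 1/3 stops opened up (brighter).
ISO: 800 → 640 → 500 → 400 → 320 → 250 → 200 → 160 → 125 → 100 — 3 stops dropped (darker).
Net so far: 2 2/3 stops darker. Shutter speed: 1/1000 → 1/800 → 1/640 → 1/500 → 1/400 → 1/320 → 1/250 → 1/200 → 1/160.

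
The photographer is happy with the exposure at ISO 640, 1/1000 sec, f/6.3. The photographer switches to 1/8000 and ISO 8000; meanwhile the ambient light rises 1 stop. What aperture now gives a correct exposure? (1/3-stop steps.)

Scene light: 1 stop brighter.
Shutter speed: 1/1000 → 1/1250 → 1/1600 → 1/2000 → 1/2500 → 1/3200 → 1/4000 → 1/5000 → 1/6400 → 1/8000 — 3 stops shorter (darker).
ISO: 640 → 800 → 1000 → 1250 → 1600 → 2000 → 2500 → 3200 → 4000 → 5000 → 6400 → 8000 — 3 2/3 stops higher (brighter).
Net so far: 1 2/3 stops brighter. Aperture: f/6.3 → f/7.1 → f/8 → f/9 → f/10 → f/11.

f/11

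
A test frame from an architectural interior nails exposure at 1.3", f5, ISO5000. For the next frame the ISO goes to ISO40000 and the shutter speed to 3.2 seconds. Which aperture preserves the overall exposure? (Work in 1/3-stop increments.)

f/22

ISO: 5000 → 6400 → 8000 → 10000 → 12800 → 16000 → 20000 → 25600 → 32000 → 40000 — 3 stops raised (brighter).
Shutter speed: 1.3 → 1.6 → 2 → 2.5 → 3.2 — 1 1/3 stops slower (brighter).
Net change so far: 4 1/3 stops brighter. Offset with the aperture: f/5 → f/5.6 → f/6.3 → f/7.1 → f/8 → f/9 → f/10 → f/11 → f/13 → f/14 → f/16 → f/18 → f/20 → f/22.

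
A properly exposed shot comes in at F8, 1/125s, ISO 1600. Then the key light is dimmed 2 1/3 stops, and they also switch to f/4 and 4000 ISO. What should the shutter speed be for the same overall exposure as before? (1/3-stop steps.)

Scene light: 2 1/3 stops darker.
Aperture: f/8 → f/7.1 → f/6.3 → f/5.6 → f/5 → f/4.5 → f/4 — 2 stops opened up (brighter).
ISO: 1600 → 2000 → 2500 → 3200 → 4000 — 1 1/3 stops raised (brighter).
Net so far: 1 stop brighter. Shutter speed: 1/125 → 1/160 → 1/200 → 1/250.

1/250s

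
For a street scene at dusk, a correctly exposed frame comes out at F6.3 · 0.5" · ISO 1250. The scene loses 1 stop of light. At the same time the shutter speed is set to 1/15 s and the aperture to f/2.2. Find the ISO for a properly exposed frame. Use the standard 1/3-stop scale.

Scene light: 1 stop darker.
Shutter speed: 0.5 → 0.4 → 0.3 → 1/4 → 1/5 → 1/6 → 1/8 → 1/10 → 1/13 → 1/15 — 3 stops faster (darker).
Aperture: f/6.3 → f/5.6 → f/5 → f/4.5 → f/4 → f/3.5 → f/3.2 → f/2.8 → f/2.5 → f/2.2 — 3 stops wider (brighter).
Net so far: 1 stop darker. ISO: 1250 → 1600 → 2000 → 2500.

ISO 2500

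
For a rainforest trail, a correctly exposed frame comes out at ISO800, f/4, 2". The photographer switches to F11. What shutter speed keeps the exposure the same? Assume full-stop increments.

15 s

Aperture: f/4 → f/5.6 → f/8 → f/11 — 3 stops narrower (darker).
Need 3 stops brighter from the shutter speed: 2 → 4 → 8 → 15.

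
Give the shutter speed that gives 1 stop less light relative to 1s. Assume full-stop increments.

Shutter speed: 1 → 1/2 — 1 stop shorter (darker).

1/2s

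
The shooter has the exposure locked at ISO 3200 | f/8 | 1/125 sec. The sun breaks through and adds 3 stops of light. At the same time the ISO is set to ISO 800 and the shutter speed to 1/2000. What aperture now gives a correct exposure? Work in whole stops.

f/2.8

Scene light: 3 stops brighter.
ISO: 3200 → 1600 → 800 — 2 stops dropped (darker).
Shutter speed: 1/125 → 1/250 → 1/500 → 1/1000 → 1/2000 — 4 stops faster (darker).
Net so far: 3 stops darker. Aperture: f/8 → f/5.6 → f/4 → f/2.8.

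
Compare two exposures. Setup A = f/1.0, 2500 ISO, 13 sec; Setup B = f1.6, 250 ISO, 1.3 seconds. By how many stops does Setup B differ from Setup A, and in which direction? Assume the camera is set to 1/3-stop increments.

Aperture: f/1.0 → f/1.1 → f/1.2 → f/1.4 → f/1.6 — 1 1/3 stops smaller aperture (darker).
Shutter speed: 13 → 10 → 8 → 6 → 5 → 4 → 3.2 → 2.5 → 2 → 1.6 → 1.3 — 3 1/3 stops faster (darker).
ISO: 2500 → 2000 → 1600 → 1250 → 1000 → 800 → 640 → 500 → 400 → 320 → 250 — 3 1/3 stops dropped (darker).
Net: −1 1/3 −3 1/3 −3 1/3 = −8 stops.

8 stops darker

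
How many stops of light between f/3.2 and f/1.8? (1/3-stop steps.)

f/3.2 → f/2.8 → f/2.5 → f/2.2 → f/2 → f/1.8 — count the steps: 5 third-stops = 1 2/3 stops.

1 2/3 stops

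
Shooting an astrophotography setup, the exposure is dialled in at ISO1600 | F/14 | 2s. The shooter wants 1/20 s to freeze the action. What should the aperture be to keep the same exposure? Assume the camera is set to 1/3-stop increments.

f/2.2

Shutter speed: 2 → 1.6 → 1.3 → 1 → 0.8 → 0.6 → 0.5 → 0.4 → 0.3 → 1/4 → 1/5 → 1/6 → 1/8 → 1/10 → 1/13 → 1/15 → 1/20 — 5 1/3 stops faster (darker).
Need 5 1/3 stops brighter from the aperture: f/14 → f/13 → f/11 → f/10 → f/9 → f/8 → f/7.1 → f/6.3 → f/5.6 → f/5 → f/4.5 → f/4 → f/3.5 → f/3.2 → f/2.8 → f/2.5 → f/2.2.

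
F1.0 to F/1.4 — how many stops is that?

1 stop

f/1.0 → f/1.4 — count the steps: 1 stop.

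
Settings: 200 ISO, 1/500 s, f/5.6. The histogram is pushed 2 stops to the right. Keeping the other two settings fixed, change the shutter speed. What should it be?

Overexposed by 2 stops → need 2 stops darker.
Shutter speed: 1/500 → 1/1000 → 1/2000.

1/2000s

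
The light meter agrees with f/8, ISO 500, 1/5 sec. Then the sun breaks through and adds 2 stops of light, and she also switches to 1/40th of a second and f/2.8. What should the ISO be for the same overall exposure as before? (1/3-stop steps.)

Scene light: 2 stops brighter.
Shutter speed: 1/5 → 1/6 → 1/8 → 1/10 → 1/13 → 1/15 → 1/20 → 1/25 → 1/30 → 1/40 — 3 stops shorter (darker).
Aperture: f/8 → f/7.1 → f/6.3 → f/5.6 → f/5 → f/4.5 → f/4 → f/3.5 → f/3.2 → f/2.8 — 3 stops opened up (brighter).
Net so far: 2 stops brighter. ISO: 500 → 400 → 320 → 250 → 200 → 160 → 125.

ISO 125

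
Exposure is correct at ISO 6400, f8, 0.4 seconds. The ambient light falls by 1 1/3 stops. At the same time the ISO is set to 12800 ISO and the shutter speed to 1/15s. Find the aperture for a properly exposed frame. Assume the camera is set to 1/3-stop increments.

Scene light: 1 1/3 stops darker.
ISO: 6400 → 8000 → 10000 → 12800 — 1 stop raised (brighter).
Shutter speed: 0.4 → 0.3 → 1/4 → 1/5 → 1/6 → 1/8 → 1/10 → 1/13 → 1/15 — 2 2/3 stops faster (darker).
Net so far: 3 stops darker. Aperture: f/8 → f/7.1 → f/6.3 → f/5.6 → f/5 → f/4.5 → f/4 → f/3.5 → f/3.2 → f/2.8.

f/2.8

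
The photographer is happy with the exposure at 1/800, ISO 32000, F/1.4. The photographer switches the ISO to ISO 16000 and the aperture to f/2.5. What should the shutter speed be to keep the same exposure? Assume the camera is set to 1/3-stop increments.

ISO: 32000 → 25600 → 20000 → 16000 — 1 stop lower (darker).
Aperture: f/1.4 → f/1.6 → f/1.8 → f/2 → f/2.2 → f/2.5 — 1 2/3 stops narrower (darker).
Net change so far: 2 2/3 stops darker. Offset with the shutter speed: 1/800 → 1/640 → 1/500 → 1/400 → 1/320 → 1/250 → 1/200 → 1/160 → 1/125.

1/125s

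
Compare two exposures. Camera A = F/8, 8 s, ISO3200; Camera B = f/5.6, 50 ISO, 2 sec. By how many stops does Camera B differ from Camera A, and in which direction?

7 stops darker

Aperture: f/8 → f/5.6 — 1 stop larger aperture (brighter).
Shutter speed: 8 → 4 → 2 — 2 stops faster (darker).
ISO: 3200 → 1600 → 800 → 400 → 200 → 100 → 50 — 6 stops dropped (darker).
Net: +1 −2 −6 = −7 stops.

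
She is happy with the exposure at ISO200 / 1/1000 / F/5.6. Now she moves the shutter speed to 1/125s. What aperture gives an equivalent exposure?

Shutter speed: 1/1000 → 1/500 → 1/250 → 1/125 — 3 stops slower (brighter).
Need 3 stops darker from the aperture: f/5.6 → f/8 → f/11 → f/16.

f/16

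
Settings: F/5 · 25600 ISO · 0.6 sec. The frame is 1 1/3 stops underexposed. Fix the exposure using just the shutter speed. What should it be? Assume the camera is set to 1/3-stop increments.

Underexposed by 1 1/3 stops → need 1 1/3 stops brighter.
Shutter speed: 0.6 → 0.8 → 1 → 1.3 → 1.6.

1.6 s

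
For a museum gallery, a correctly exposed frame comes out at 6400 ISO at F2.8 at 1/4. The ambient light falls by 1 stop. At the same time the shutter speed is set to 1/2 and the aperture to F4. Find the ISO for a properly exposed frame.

Scene light: 1 stop darker.
Shutter speed: 1/4 → 1/2 — 1 stop longer (brighter).
Aperture: f/2.8 → f/4 — 1 stop smaller aperture (darker).
Net so far: 1 stop darker. ISO: 6400 → 12800.

ISO 12800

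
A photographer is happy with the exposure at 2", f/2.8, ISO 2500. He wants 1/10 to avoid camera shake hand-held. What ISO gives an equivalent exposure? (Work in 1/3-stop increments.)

Shutter speed: 2 → 1.6 → 1.3 → 1 → 0.8 → 0.6 → 0.5 → 0.4 → 0.3 → 1/4 → 1/5 → 1/6 → 1/8 → 1/10 — 4 1/3 stops shorter (darker).
Need 4 1/3 stops brighter from the ISO: 2500 → 3200 → 4000 → 5000 → 6400 → 8000 → 10000 → 12800 → 16000 → 20000 → 25600 → 32000 → 40000 → 51200.

ISO 51200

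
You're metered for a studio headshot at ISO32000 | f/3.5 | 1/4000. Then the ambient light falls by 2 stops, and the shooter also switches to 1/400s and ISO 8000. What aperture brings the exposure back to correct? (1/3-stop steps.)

Scene light: 2 stops darker.
Shutter speed: 1/4000 → 1/3200 → 1/2500 → 1/2000 → 1/1600 → 1/1250 → 1/1000 → 1/800 → 1/640 → 1/500 → 1/400 — 3 1/3 stops longer (brighter).
ISO: 32000 → 25600 → 20000 → 16000 → 12800 → 10000 → 8000 — 2 stops lower (darker).
Net so far: 2/3 stop darker. Aperture: f/3.5 → f/3.2 → f/2.8.

f/2.8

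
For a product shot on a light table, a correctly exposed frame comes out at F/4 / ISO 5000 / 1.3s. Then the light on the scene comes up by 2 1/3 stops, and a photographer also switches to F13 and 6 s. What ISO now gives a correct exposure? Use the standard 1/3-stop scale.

ISO 2000

Scene light: 2 1/3 stops brighter.
Aperture: f/4 → f/4.5 → f/5 → f/5.6 → f/6.3 → f/7.1 → f/8 → f/9 → f/10 → f/11 → f/13 — 3 1/3 stops smaller aperture (darker).
Shutter speed: 1.3 → 1.6 → 2 → 2.5 → 3.2 → 4 → 5 → 6 — 2 1/3 stops slower (brighter).
Net so far: 1 1/3 stops brighter. ISO: 5000 → 4000 → 3200 → 2500 → 2000.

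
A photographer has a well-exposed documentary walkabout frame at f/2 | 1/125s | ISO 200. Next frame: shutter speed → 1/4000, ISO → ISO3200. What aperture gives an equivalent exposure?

f/1.4

Shutter speed: 1/125 → 1/250 → 1/500 → 1/1000 → 1/2000 → 1/4000 — 5 stops faster (darker).
ISO: 200 → 400 → 800 → 1600 → 3200 — 4 stops raised (brighter).
Net change so far: 1 stop darker. Offset with the aperture: f/2 → f/1.4.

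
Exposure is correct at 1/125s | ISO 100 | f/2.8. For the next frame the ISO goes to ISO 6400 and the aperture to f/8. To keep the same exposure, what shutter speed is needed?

1/1000s

ISO: 100 → 200 → 400 → 800 → 1600 → 3200 → 6400 — 6 stops higher (brighter).
Aperture: f/2.8 → f/4 → f/5.6 → f/8 — 3 stops stopped down (darker).
Net change so far: 3 stops brighter. Offset with the shutter speed: 1/125 → 1/250 → 1/500 → 1/1000.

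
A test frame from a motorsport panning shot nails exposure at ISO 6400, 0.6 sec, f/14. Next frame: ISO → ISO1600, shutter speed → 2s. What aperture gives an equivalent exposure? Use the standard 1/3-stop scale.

f/13

ISO: 6400 → 5000 → 4000 → 3200 → 2500 → 2000 → 1600 — 2 stops dropped (darker).
Shutter speed: 0.6 → 0.8 → 1 → 1.3 → 1.6 → 2 — 1 2/3 stops longer (brighter).
Net change so far: 1/3 stop darker. Offset with the aperture: f/14 → f/13.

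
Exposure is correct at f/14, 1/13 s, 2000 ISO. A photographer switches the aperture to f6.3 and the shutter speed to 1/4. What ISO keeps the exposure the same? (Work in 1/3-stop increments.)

ISO 125

Aperture: f/14 → f/13 → f/11 → f/10 → f/9 → f/8 → f/7.1 → f/6.3 — 2 1/3 stops larger aperture (brighter).
Shutter speed: 1/13 → 1/10 → 1/8 → 1/6 → 1/5 → 1/4 — 1 2/3 stops slower (brighter).
Net change so far: 4 stops brighter. Offset with the ISO: 2000 → 1600 → 1250 → 1000 → 800 → 640 → 500 → 400 → 320 → 250 → 200 → 160 → 125.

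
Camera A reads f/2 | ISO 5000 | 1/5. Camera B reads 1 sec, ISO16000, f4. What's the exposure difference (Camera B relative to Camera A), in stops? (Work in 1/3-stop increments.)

2 stops brighter

Aperture: f/2 → f/2.2 → f/2.5 → f/2.8 → f/3.2 → f/3.5 → f/4 — 2 stops narrower (darker).
Shutter speed: 1/5 → 1/4 → 0.3 → 0.4 → 0.5 → 0.6 → 0.8 → 1 — 2 1/3 stops slower (brighter).
ISO: 5000 → 6400 → 8000 → 10000 → 12800 → 16000 — 1 2/3 stops higher (brighter).
Net: −2 +2 1/3 +1 2/3 = +2 stops.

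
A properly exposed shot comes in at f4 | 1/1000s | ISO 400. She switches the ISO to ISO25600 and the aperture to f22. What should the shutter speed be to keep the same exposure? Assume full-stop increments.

1/2000s

ISO: 400 → 800 → 1600 → 3200 → 6400 → 12800 → 25600 — 6 stops higher (brighter).
Aperture: f/4 → f/5.6 → f/8 → f/11 → f/16 → f/22 — 5 stops narrower (darker).
Net change so far: 1 stop brighter. Offset with the shutter speed: 1/1000 → 1/2000.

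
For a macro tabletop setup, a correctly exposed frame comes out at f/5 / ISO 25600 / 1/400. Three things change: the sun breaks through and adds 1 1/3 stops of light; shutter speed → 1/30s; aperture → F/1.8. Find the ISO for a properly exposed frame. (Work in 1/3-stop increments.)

Scene light: 1 1/3 stops brighter.
Shutter speed: 1/400 → 1/320 → 1/250 → 1/200 → 1/160 → 1/125 → 1/100 → 1/80 → 1/60 → 1/50 → 1/40 → 1/30 — 3 2/3 stops longer (brighter).
Aperture: f/5 → f/4.5 → f/4 → f/3.5 → f/3.2 → f/2.8 → f/2.5 → f/2.2 → f/2 → f/1.8 — 3 stops wider (brighter).
Net so far: 8 stops brighter. ISO: 25600 → 20000 → 16000 → 12800 → 10000 → 8000 → 6400 → 5000 → 4000 → 3200 → 2500 → 2000 → 1600 → 1250 → 1000 → 800 → 640 → 500 → 400 → 320 → 250 → 200 → 160 → 125 → 100.

ISO 100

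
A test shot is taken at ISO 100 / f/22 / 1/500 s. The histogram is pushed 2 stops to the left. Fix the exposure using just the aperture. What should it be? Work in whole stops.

f/11

Underexposed by 2 stops → need 2 stops brighter.
Aperture: f/22 → f/16 → f/11.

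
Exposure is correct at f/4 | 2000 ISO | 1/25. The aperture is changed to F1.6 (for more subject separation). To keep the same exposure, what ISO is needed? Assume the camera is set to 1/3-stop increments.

ISO 320

Aperture: f/4 → f/3.5 → f/3.2 → f/2.8 → f/2.5 → f/2.2 → f/2 → f/1.8 → f/1.6 — 2 2/3 stops opened up (brighter).
Need 2 2/3 stops darker from the ISO: 2000 → 1600 → 1250 → 1000 → 800 → 640 → 500 → 400 → 320.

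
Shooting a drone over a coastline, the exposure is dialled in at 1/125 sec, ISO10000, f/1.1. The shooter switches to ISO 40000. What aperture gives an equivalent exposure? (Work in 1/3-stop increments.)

f/2.2

ISO: 10000 → 12800 → 16000 → 20000 → 25600 → 32000 → 40000 — 2 stops higher (brighter).
Need 2 stops darker from the aperture: f/1.1 → f/1.2 → f/1.4 → f/1.6 → f/1.8 → f/2 → f/2.2.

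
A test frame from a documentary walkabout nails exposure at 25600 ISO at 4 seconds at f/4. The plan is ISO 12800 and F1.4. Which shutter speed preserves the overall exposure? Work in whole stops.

ISO: 25600 → 12800 — 1 stop lower (darker).
Aperture: f/4 → f/2.8 → f/2 → f/1.4 — 3 stops wider (brighter).
Net change so far: 2 stops brighter. Offset with the shutter speed: 4 → 2 → 1.

1 s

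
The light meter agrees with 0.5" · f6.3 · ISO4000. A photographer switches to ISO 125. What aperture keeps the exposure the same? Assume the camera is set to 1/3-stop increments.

ISO: 4000 → 3200 → 2500 → 2000 → 1600 → 1250 → 1000 → 800 → 640 → 500 → 400 → 320 → 250 → 200 → 160 → 125 — 5 stops dropped (darker).
Need 5 stops brighter from the aperture: f/6.3 → f/5.6 → f/5 → f/4.5 → f/4 → f/3.5 → f/3.2 → f/2.8 → f/2.5 → f/2.2 → f/2 → f/1.8 → f/1.6 → f/1.4 → f/1.2 → f/1.1.

f/1.1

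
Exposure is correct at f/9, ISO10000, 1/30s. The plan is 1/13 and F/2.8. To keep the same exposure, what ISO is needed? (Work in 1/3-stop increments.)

Shutter speed: 1/30 → 1/25 → 1/20 → 1/15 → 1/13 — 1 1/3 stops slower (brighter).
Aperture: f/9 → f/8 → f/7.1 → f/6.3 → f/5.6 → f/5 → f/4.5 → f/4 → f/3.5 → f/3.2 → f/2.8 — 3 1/3 stops wider (brighter).
Net change so far: 4 2/3 stops brighter. Offset with the ISO: 10000 → 8000 → 6400 → 5000 → 4000 → 3200 → 2500 → 2000 → 1600 → 1250 → 1000 → 800 → 640 → 500 → 400.

ISO 400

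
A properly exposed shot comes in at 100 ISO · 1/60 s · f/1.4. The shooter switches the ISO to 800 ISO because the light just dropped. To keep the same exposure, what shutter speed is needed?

1/500s

ISO: 100 → 200 → 400 → 800 — 3 stops higher (brighter).
Need 3 stops darker from the shutter speed: 1/60 → 1/125 → 1/250 → 1/500.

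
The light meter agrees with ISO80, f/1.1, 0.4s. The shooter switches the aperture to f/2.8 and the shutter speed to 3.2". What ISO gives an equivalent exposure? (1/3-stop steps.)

Aperture: f/1.1 → f/1.2 → f/1.4 → f/1.6 → f/1.8 → f/2 → f/2.2 → f/2.5 → f/2.8 — 2 2/3 stops smaller aperture (darker).
Shutter speed: 0.4 → 0.5 → 0.6 → 0.8 → 1 → 1.3 → 1.6 → 2 → 2.5 → 3.2 — 3 stops longer (brighter).
Net change so far: 1/3 stop brighter. Offset with the ISO: 80 → 64.

ISO 64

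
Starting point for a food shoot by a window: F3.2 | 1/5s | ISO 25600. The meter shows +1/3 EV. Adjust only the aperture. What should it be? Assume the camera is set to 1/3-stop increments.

f/3.5

Overexposed by 1/3 stop → need 1/3 stop darker.
Aperture: f/3.2 → f/3.5.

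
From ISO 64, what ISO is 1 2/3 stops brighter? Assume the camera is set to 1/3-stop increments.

ISO: 64 → 80 → 100 → 125 → 160 → 200 — 1 2/3 stops raised (brighter).

ISO 200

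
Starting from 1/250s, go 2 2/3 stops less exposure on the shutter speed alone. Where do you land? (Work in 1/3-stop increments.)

Shutter speed: 1/250 → 1/320 → 1/400 → 1/500 → 1/640 → 1/800 → 1/1000 → 1/1250 → 1/1600 — 2 2/3 stops shorter (darker).

1/1600s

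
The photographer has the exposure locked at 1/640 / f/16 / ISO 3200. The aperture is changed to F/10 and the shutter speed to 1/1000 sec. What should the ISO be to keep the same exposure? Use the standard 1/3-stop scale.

Aperture: f/16 → f/14 → f/13 → f/11 → f/10 — 1 1/3 stops opened up (brighter).
Shutter speed: 1/640 → 1/800 → 1/1000 — 2/3 stop faster (darker).
Net change so far: 2/3 stop brighter. Offset with the ISO: 3200 → 2500 → 2000.

ISO 2000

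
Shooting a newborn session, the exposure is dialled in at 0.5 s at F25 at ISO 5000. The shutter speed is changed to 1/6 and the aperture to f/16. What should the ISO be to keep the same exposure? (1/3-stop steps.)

Shutter speed: 0.5 → 0.4 → 0.3 → 1/4 → 1/5 → 1/6 — 1 2/3 stops shorter (darker).
Aperture: f/25 → f/22 → f/20 → f/18 → f/16 — 1 1/3 stops wider (brighter).
Net change so far: 1/3 stop darker. Offset with the ISO: 5000 → 6400.

ISO 6400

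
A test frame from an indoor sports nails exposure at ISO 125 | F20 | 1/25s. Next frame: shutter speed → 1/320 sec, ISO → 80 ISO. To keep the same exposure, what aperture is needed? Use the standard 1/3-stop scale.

Shutter speed: 1/25 → 1/30 → 1/40 → 1/50 → 1/60 → 1/80 → 1/100 → 1/125 → 1/160 → 1/200 → 1/250 → 1/320 — 3 2/3 stops shorter (darker).
ISO: 125 → 100 → 80 — 2/3 stop lower (darker).
Net change so far: 4 1/3 stops darker. Offset with the aperture: f/20 → f/18 → f/16 → f/14 → f/13 → f/11 → f/10 → f/9 → f/8 → f/7.1 → f/6.3 → f/5.6 → f/5 → f/4.5.

f/4.5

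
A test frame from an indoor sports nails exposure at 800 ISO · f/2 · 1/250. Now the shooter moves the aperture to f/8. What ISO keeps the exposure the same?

ISO 12800

Aperture: f/2 → f/2.8 → f/4 → f/5.6 → f/8 — 4 stops stopped down (darker).
Need 4 stops brighter from the ISO: 800 → 1600 → 3200 → 6400 → 12800.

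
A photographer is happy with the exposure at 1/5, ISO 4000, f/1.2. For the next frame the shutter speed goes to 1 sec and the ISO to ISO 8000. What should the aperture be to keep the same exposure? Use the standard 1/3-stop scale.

f/4

Shutter speed: 1/5 → 1/4 → 0.3 → 0.4 → 0.5 → 0.6 → 0.8 → 1 — 2 1/3 stops slower (brighter).
ISO: 4000 → 5000 → 6400 → 8000 — 1 stop higher (brighter).
Net change so far: 3 1/3 stops brighter. Offset with the aperture: f/1.2 → f/1.4 → f/1.6 → f/1.8 → f/2 → f/2.2 → f/2.5 → f/2.8 → f/3.2 → f/3.5 → f/4.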